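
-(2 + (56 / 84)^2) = -22 / 9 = -2.44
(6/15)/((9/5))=2/9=0.22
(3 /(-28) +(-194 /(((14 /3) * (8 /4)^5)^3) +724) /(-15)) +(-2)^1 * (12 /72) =-2189760747 /44957696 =-48.71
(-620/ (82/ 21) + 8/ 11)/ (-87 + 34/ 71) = 5061022/ 2770493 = 1.83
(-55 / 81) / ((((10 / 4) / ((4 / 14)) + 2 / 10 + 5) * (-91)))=1100 / 2056509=0.00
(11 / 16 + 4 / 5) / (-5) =-119 / 400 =-0.30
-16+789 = 773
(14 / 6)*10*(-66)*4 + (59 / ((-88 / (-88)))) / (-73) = -6160.81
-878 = -878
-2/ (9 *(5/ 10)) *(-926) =3704/ 9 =411.56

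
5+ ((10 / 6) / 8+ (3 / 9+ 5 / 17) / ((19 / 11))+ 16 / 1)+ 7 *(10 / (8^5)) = 114168873 / 5292032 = 21.57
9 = 9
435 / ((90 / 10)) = 145 / 3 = 48.33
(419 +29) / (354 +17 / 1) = 64 / 53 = 1.21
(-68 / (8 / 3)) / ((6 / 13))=-55.25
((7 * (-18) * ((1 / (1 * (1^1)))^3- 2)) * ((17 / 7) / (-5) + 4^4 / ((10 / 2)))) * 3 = 19170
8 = 8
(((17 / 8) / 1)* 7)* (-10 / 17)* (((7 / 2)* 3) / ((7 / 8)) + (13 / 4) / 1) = -2135 / 16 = -133.44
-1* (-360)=360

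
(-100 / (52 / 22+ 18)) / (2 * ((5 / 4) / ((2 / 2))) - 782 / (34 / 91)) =275 / 117068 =0.00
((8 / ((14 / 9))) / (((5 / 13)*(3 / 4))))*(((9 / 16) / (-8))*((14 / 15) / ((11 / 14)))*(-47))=38493 / 550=69.99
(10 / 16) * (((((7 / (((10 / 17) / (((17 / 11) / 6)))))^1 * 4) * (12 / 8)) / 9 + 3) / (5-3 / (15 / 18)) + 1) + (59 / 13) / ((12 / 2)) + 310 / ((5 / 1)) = 9460595 / 144144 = 65.63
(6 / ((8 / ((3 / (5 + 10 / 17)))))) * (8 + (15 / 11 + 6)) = 25857 / 4180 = 6.19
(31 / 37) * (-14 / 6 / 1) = -217 / 111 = -1.95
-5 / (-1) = 5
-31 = -31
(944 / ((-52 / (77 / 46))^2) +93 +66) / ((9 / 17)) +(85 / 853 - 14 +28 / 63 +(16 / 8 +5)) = 811861920899 / 2745325908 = 295.73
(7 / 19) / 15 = 7 / 285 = 0.02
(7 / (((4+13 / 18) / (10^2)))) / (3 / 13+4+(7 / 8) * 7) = 14.31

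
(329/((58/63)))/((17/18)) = 186543/493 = 378.38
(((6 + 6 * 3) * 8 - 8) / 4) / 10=23 / 5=4.60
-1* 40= -40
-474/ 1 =-474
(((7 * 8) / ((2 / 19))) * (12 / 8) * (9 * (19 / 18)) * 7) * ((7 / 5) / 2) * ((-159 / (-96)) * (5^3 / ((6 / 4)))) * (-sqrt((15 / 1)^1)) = -164065475 * sqrt(15) / 32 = -19856964.14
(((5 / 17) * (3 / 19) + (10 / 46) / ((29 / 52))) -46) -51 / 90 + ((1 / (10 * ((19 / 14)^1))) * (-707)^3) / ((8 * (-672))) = 3968962586921 / 827293440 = 4797.53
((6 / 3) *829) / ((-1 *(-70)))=829 / 35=23.69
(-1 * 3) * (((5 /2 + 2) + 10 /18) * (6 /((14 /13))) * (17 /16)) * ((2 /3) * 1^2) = -2873 /48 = -59.85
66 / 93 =22 / 31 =0.71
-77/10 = -7.70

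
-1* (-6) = 6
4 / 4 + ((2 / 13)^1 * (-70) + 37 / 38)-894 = -445981 / 494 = -902.80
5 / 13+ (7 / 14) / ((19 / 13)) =359 / 494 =0.73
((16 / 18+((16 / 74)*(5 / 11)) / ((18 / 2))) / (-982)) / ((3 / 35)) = -57680 / 5395599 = -0.01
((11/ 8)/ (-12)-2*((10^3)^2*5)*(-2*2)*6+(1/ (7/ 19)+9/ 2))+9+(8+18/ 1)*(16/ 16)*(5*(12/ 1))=161281059139/ 672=240001576.10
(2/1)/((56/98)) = 7/2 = 3.50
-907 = -907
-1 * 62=-62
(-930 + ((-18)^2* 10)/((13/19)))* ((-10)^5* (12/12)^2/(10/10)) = -4947000000/13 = -380538461.54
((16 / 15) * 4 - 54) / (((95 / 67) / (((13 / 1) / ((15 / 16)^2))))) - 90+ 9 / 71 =-13856054941 / 22764375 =-608.67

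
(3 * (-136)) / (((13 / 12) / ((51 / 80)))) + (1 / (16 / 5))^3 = -240.06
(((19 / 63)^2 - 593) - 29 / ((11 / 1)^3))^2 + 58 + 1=9812942536820737708 / 27907331342121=351625.97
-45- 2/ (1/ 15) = -75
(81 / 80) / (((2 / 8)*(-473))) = -0.01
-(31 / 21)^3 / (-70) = 29791 / 648270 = 0.05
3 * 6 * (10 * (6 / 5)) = 216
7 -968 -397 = -1358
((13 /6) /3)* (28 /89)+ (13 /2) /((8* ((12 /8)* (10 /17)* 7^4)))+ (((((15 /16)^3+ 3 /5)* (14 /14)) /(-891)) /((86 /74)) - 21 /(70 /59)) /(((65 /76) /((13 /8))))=-18670187234437583 /558903750451200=-33.41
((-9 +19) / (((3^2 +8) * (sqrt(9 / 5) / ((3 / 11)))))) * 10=1.20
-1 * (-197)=197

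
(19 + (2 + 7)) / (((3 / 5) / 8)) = 1120 / 3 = 373.33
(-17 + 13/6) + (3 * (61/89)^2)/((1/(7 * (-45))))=-21803039/47526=-458.76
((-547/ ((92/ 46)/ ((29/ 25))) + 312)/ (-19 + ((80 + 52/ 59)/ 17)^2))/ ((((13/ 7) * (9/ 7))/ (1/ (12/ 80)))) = -25928875966/ 6419461815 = -4.04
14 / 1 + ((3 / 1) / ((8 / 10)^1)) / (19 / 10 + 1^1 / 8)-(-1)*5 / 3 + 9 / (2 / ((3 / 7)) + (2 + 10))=24379 / 1350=18.06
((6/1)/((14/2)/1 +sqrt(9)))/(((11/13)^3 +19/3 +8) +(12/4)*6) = 19773/1085510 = 0.02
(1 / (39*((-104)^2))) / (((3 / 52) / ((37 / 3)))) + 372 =27159013 / 73008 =372.00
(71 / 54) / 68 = 71 / 3672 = 0.02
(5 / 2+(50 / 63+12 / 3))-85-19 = -12185 / 126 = -96.71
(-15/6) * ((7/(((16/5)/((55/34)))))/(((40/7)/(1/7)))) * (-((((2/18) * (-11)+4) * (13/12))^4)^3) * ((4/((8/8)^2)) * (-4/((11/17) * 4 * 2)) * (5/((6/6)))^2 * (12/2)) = -56546354.08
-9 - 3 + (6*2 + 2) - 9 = -7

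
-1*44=-44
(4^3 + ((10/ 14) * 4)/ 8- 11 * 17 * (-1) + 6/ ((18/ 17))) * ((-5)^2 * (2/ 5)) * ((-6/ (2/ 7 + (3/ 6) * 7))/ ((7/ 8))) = -1727200/ 371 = -4655.53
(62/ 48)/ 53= 31/ 1272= 0.02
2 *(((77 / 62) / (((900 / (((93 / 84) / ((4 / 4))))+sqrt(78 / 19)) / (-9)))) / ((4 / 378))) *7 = -36581876100 / 2010947507+9474003 *sqrt(1482) / 8043790028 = -18.15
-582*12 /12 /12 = -97 /2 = -48.50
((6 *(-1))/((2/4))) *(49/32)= -147/8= -18.38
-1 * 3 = -3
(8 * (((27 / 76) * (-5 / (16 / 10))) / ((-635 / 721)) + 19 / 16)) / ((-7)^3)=-189029 / 3310636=-0.06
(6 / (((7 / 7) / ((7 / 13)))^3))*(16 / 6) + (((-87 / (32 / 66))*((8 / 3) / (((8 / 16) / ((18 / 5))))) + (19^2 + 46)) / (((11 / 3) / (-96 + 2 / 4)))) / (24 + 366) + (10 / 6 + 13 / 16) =548049263 / 2636400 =207.88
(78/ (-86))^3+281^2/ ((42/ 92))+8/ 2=288791235331/ 1669647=172965.44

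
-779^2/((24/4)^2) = -606841/36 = -16856.69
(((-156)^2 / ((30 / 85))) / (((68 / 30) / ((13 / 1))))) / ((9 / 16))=703040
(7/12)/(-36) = -7/432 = -0.02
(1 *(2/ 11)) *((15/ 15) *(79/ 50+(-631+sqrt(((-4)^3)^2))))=-28271/ 275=-102.80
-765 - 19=-784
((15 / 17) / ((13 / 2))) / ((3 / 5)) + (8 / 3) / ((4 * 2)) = 371 / 663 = 0.56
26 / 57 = 0.46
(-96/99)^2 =1024/1089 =0.94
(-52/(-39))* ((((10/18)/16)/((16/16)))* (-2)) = -5/54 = -0.09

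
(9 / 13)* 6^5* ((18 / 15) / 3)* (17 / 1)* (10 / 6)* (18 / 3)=4758912 / 13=366070.15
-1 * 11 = -11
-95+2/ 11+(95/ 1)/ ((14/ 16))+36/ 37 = 41955/ 2849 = 14.73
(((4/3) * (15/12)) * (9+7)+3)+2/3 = 91/3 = 30.33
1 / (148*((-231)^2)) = 1 / 7897428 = 0.00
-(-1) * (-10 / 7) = -10 / 7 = -1.43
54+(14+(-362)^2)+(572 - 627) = 131057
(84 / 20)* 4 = 84 / 5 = 16.80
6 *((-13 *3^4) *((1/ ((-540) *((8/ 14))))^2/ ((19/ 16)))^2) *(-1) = 31213/ 63160560000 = 0.00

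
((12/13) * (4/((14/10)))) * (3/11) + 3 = 3723/1001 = 3.72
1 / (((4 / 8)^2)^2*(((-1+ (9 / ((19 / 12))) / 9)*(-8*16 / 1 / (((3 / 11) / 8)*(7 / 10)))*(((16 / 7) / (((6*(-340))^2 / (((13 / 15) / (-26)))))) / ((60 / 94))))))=-1167523875 / 4136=-282283.34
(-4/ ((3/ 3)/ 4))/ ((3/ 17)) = -272/ 3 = -90.67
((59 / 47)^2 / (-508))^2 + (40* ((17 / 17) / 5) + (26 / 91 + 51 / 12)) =110501027109523 / 8814889983088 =12.54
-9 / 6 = -3 / 2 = -1.50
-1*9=-9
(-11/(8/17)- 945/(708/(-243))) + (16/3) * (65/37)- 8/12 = 5408093/17464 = 309.67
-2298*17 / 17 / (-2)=1149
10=10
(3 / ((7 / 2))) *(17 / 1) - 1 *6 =60 / 7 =8.57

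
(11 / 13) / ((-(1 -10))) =11 / 117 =0.09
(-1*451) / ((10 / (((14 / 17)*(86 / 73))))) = -271502 / 6205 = -43.76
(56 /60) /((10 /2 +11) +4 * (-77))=-7 /2190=-0.00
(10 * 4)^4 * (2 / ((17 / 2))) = 10240000 / 17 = 602352.94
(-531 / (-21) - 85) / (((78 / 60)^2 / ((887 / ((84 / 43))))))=-398573450 / 24843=-16043.69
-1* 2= -2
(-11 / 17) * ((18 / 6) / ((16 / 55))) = -1815 / 272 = -6.67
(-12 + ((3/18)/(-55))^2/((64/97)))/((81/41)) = -6.07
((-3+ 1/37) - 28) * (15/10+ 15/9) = -3629/37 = -98.08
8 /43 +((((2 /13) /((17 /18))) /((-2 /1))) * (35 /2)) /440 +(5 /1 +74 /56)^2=3289896107 /81953872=40.14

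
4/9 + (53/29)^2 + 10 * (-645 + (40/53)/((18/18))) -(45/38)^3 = -141766369647905/22012286904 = -6440.33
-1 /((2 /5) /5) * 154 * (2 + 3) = -9625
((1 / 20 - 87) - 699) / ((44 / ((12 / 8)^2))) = -12861 / 320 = -40.19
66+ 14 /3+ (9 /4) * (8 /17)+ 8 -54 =1312 /51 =25.73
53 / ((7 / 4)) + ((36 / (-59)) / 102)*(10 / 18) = 637838 / 21063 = 30.28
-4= -4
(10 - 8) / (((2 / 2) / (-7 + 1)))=-12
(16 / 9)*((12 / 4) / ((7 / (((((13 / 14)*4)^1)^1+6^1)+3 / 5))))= 5776 / 735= 7.86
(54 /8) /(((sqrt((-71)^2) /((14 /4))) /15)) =2835 /568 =4.99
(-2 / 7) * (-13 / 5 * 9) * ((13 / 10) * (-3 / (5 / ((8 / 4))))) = -9126 / 875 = -10.43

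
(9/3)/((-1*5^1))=-3/5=-0.60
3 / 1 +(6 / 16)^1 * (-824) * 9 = -2778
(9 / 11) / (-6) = -3 / 22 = -0.14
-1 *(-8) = 8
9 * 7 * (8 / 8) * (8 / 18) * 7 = 196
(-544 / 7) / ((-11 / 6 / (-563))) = -1837632 / 77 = -23865.35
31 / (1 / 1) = 31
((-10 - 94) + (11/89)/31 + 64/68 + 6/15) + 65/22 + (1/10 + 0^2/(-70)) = -51387077/515933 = -99.60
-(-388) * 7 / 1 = 2716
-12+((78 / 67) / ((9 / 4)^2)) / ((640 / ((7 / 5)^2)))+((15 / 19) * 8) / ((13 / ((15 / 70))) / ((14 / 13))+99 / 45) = -89713850783 / 7544434500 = -11.89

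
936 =936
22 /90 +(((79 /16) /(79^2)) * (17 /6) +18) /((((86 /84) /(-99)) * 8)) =-4252873889 /19566720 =-217.35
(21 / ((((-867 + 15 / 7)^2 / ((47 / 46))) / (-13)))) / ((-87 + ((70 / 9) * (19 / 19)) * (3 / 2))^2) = -0.00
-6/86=-3/43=-0.07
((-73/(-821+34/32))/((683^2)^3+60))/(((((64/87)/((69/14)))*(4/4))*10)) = 146073/248594620507164862233520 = 0.00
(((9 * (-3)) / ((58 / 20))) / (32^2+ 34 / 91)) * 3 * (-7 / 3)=85995 / 1351661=0.06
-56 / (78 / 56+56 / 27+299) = -42336 / 228665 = -0.19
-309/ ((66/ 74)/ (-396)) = 137196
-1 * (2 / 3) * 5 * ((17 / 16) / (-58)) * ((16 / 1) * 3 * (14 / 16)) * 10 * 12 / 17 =18.10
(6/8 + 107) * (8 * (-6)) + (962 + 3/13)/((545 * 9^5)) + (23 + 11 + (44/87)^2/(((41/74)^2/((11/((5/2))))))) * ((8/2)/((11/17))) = -32133749240036106749/6505921160925615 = -4939.15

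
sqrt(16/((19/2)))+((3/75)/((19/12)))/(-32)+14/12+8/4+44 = 4*sqrt(38)/19+537691/11400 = 48.46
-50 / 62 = -25 / 31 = -0.81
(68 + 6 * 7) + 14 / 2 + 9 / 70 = 117.13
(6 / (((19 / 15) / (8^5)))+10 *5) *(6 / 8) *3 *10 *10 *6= 3982594500 / 19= 209610236.84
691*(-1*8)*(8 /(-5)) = 44224 /5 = 8844.80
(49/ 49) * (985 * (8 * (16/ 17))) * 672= 4983868.24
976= 976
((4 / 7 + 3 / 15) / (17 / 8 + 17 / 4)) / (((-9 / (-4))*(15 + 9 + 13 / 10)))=64 / 30107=0.00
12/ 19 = 0.63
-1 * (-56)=56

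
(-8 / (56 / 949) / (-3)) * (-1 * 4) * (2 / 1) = -7592 / 21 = -361.52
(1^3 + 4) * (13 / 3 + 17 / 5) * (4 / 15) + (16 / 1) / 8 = 12.31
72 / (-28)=-18 / 7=-2.57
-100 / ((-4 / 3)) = 75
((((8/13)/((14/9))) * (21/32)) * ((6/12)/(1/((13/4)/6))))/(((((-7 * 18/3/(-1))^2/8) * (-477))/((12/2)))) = -1/249312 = -0.00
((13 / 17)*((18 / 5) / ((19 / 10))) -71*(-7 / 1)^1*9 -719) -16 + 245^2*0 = 1207842 / 323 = 3739.45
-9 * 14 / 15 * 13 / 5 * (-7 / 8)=1911 / 100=19.11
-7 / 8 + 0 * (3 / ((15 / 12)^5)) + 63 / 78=-7 / 104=-0.07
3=3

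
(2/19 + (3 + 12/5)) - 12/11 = 4613/1045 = 4.41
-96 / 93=-32 / 31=-1.03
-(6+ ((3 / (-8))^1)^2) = -393 / 64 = -6.14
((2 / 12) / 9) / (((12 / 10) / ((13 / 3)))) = 65 / 972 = 0.07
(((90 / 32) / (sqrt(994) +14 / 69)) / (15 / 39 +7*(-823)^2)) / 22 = -13455 / 2444561961605632 +928395*sqrt(994) / 34223867462478848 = 0.00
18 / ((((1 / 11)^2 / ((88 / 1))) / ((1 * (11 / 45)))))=234256 / 5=46851.20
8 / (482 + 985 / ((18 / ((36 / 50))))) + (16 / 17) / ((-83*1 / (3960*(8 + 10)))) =-2973174920 / 3678477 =-808.26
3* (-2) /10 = -0.60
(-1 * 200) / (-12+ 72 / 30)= 125 / 6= 20.83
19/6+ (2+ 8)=79/6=13.17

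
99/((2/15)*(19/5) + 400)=7425/30038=0.25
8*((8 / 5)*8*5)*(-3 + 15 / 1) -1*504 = 5640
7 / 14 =1 / 2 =0.50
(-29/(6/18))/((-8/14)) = 609/4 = 152.25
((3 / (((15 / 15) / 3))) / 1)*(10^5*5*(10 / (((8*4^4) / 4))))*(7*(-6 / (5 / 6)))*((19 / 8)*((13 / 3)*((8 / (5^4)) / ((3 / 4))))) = -778050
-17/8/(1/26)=-221/4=-55.25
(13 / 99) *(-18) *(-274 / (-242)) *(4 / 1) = -14248 / 1331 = -10.70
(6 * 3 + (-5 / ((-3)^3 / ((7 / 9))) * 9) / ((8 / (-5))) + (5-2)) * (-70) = -152635 / 108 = -1413.29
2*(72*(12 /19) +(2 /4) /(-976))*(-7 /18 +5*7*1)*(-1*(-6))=1050695107 /55632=18886.52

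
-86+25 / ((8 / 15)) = -313 / 8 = -39.12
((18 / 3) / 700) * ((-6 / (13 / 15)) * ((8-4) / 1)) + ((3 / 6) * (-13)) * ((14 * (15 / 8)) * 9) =-5590539 / 3640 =-1535.86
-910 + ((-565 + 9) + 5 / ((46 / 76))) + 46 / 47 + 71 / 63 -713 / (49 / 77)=-175437550 / 68103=-2576.06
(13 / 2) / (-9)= -13 / 18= -0.72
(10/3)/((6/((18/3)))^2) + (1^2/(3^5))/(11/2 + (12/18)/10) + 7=139789/13527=10.33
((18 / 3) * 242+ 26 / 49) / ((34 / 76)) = 2704612 / 833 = 3246.83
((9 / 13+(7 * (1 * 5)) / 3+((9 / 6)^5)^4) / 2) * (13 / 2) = 10847.25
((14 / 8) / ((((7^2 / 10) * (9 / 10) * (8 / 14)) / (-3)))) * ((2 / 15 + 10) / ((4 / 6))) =-95 / 3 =-31.67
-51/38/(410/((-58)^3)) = 2487678/3895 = 638.68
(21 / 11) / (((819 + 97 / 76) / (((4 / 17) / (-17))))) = -6384 / 198182039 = -0.00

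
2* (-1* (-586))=1172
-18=-18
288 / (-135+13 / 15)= -1080 / 503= -2.15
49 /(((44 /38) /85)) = 79135 /22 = 3597.05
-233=-233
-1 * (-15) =15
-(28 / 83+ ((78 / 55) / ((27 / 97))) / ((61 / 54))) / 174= -674948 / 24226455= -0.03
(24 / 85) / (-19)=-24 / 1615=-0.01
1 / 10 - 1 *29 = -289 / 10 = -28.90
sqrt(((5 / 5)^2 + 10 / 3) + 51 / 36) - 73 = -70.60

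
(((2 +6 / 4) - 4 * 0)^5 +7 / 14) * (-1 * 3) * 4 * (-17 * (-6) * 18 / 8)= -23165271 / 16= -1447829.44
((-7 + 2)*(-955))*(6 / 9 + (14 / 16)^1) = 176675 / 24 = 7361.46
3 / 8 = 0.38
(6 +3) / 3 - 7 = -4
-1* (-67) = 67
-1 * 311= -311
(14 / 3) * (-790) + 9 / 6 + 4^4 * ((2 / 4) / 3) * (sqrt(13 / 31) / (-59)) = -22111 / 6- 128 * sqrt(403) / 5487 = -3685.63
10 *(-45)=-450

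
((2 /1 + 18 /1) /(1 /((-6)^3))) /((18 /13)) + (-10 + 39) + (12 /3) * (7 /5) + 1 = -15422 /5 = -3084.40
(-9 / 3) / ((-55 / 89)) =267 / 55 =4.85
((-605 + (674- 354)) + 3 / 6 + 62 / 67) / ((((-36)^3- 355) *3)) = 37999 / 18898422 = 0.00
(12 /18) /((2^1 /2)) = 0.67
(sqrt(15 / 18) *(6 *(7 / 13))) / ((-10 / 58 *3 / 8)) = -1624 *sqrt(30) / 195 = -45.62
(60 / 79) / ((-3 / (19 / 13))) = -380 / 1027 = -0.37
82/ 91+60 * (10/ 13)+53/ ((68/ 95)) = 749361/ 6188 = 121.10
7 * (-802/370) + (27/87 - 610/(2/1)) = -319.86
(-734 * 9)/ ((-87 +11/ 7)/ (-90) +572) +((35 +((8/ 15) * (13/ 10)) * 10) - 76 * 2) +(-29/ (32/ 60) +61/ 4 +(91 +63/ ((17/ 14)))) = -6567960809/ 368177160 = -17.84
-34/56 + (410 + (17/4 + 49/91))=75381/182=414.18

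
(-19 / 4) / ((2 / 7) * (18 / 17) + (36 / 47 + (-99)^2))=-106267 / 219291876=-0.00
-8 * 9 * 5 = -360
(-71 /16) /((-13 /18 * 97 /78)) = 1917 /388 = 4.94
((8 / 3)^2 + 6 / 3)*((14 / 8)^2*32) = 8036 / 9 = 892.89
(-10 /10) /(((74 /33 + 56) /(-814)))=13431 /961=13.98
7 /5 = 1.40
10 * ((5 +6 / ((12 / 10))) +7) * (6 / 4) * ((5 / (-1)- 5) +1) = -2295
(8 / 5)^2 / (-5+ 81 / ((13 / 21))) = 208 / 10225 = 0.02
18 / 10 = 9 / 5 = 1.80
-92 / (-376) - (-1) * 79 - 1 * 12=6321 / 94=67.24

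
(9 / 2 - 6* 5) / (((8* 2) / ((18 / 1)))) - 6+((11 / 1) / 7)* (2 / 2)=-3709 / 112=-33.12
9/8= 1.12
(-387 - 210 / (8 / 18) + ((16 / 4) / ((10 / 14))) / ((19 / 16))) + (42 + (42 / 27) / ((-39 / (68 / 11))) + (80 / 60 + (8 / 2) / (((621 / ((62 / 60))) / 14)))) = -41081549189 / 50617710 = -811.60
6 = 6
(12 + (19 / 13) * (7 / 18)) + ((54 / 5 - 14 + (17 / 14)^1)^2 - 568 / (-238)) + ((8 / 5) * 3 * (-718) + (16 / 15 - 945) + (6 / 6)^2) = -42594699881 / 9746100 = -4370.44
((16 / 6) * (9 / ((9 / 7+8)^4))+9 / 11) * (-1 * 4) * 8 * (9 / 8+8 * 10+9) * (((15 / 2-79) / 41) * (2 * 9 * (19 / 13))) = 79542169553196 / 731875625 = 108682.63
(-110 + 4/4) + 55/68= -7357/68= -108.19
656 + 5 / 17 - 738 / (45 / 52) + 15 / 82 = -1368371 / 6970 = -196.32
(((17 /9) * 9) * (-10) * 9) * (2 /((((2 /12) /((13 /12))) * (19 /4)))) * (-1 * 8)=636480 /19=33498.95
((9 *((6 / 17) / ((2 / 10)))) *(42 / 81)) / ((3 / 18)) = 840 / 17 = 49.41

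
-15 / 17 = -0.88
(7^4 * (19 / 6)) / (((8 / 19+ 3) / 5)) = 866761 / 78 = 11112.32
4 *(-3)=-12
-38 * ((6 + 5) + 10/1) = -798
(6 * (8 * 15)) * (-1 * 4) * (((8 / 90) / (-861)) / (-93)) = -256 / 80073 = -0.00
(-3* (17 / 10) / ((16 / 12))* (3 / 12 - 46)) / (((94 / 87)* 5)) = 2435913 / 75200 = 32.39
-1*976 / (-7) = 976 / 7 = 139.43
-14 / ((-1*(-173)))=-14 / 173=-0.08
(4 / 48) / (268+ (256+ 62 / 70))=35 / 220452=0.00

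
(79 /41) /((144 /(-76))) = -1501 /1476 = -1.02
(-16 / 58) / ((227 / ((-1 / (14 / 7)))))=4 / 6583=0.00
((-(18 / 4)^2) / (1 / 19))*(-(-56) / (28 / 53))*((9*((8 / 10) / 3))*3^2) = -4404618 / 5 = -880923.60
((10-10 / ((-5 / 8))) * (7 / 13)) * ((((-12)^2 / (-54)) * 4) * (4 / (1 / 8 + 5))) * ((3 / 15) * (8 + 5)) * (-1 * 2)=372736 / 615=606.07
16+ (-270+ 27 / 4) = -989 / 4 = -247.25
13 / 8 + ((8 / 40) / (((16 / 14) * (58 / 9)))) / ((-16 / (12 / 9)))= 15059 / 9280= 1.62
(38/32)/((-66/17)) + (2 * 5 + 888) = 947965/1056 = 897.69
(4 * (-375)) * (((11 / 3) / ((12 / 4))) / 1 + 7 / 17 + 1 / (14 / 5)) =-1066250 / 357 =-2986.69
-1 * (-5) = 5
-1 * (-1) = 1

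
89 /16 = 5.56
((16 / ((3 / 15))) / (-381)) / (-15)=16 / 1143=0.01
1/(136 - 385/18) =18/2063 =0.01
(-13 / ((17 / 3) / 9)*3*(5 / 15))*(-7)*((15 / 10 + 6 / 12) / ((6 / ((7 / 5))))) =5733 / 85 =67.45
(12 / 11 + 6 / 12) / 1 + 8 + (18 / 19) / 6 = 4075 / 418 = 9.75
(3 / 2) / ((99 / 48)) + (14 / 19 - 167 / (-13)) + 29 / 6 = 19.14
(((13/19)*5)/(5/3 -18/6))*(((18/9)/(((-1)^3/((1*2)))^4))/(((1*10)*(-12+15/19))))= 52/71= 0.73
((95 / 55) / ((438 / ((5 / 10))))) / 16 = 19 / 154176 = 0.00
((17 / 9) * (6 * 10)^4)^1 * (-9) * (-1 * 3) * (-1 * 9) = -5948640000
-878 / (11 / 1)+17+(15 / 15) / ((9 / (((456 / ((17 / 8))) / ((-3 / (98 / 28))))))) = -152539 / 1683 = -90.64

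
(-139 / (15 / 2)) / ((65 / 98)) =-27.94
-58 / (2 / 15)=-435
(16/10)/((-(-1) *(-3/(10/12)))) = -4/9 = -0.44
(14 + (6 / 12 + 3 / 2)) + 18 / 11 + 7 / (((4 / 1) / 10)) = 773 / 22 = 35.14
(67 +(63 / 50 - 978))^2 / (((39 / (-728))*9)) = -28966940366 / 16875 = -1716559.43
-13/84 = -0.15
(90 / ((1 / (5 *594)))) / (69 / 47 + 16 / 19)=238698900 / 2063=115704.75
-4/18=-2/9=-0.22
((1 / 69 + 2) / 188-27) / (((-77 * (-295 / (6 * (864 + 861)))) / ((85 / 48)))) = -21.78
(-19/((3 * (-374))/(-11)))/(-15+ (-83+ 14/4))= 0.00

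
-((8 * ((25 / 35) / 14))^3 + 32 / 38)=-2034384 / 2235331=-0.91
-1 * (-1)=1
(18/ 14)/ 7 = 9/ 49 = 0.18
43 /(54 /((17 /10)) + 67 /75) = 54825 /41639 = 1.32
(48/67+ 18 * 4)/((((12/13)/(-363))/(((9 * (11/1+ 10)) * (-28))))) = 10139016888/67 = 151328610.27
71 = 71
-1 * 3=-3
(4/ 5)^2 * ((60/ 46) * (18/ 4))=432/ 115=3.76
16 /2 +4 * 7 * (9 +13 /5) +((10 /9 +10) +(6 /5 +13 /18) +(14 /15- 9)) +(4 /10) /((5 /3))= 50701 /150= 338.01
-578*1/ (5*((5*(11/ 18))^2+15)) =-187272/ 39425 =-4.75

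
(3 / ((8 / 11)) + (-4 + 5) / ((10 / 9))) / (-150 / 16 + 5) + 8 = 1199 / 175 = 6.85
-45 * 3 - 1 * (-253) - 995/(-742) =88551/742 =119.34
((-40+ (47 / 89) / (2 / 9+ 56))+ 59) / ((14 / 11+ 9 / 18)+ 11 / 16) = 6848552 / 886351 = 7.73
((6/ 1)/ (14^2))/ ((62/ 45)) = 135/ 6076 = 0.02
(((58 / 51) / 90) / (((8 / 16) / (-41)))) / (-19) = 2378 / 43605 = 0.05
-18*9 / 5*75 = -2430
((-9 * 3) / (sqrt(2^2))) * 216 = -2916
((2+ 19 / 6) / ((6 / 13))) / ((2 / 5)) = 2015 / 72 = 27.99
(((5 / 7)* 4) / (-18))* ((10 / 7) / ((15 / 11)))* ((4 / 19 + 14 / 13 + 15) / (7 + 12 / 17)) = -557260 / 1585493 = -0.35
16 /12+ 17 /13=103 /39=2.64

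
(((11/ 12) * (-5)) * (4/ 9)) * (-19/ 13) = 1045/ 351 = 2.98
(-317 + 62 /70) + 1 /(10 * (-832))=-18410503 /58240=-316.11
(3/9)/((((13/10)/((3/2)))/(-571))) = -2855/13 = -219.62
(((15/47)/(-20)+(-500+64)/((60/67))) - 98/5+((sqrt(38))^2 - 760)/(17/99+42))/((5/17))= -1780.25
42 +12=54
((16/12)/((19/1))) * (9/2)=6/19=0.32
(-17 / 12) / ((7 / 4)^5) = -4352 / 50421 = -0.09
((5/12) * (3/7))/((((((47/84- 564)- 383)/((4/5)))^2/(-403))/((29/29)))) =-1624896/31602045005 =-0.00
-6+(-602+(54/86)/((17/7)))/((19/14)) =-449.39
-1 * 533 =-533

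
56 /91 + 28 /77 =140 /143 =0.98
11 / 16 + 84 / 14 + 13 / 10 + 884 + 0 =71359 / 80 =891.99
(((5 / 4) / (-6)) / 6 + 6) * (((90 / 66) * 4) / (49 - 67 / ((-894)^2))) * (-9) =-2574538965 / 430787467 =-5.98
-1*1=-1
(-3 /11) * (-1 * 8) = 2.18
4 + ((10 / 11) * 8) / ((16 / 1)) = 4.45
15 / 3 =5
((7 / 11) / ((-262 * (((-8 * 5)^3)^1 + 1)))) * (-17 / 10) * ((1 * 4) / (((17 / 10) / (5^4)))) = -8750 / 92222559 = -0.00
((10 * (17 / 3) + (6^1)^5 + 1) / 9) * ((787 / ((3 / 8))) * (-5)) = -739811480 / 81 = -9133475.06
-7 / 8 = -0.88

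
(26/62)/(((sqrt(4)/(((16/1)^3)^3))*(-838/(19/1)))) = -4243427688448/12989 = -326693947.84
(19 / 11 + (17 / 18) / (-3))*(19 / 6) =15941 / 3564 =4.47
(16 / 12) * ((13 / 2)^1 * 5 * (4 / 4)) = 130 / 3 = 43.33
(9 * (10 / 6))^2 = 225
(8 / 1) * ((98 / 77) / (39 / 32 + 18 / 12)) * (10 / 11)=35840 / 10527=3.40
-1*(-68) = 68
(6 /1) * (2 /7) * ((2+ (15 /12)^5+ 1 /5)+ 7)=188187 /8960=21.00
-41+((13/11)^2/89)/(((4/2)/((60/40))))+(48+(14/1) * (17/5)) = 11762283/215380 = 54.61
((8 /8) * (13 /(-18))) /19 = -13 /342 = -0.04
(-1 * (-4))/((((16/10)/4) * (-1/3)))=-30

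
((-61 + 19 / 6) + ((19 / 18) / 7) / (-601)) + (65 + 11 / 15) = 1495541 / 189315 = 7.90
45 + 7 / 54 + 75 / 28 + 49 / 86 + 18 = 2157815 / 32508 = 66.38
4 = 4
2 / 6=0.33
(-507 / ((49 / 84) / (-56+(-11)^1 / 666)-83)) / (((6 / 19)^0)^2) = 37829298 / 6193739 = 6.11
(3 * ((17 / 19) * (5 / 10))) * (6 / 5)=153 / 95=1.61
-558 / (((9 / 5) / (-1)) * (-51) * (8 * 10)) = -31 / 408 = -0.08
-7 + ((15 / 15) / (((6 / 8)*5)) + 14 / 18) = -5.96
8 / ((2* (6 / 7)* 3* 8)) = 7 / 36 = 0.19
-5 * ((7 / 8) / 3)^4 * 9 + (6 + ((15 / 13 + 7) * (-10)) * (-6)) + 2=238132831 / 479232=496.91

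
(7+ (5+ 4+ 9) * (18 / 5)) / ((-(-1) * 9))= 359 / 45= 7.98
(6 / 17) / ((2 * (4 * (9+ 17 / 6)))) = 0.00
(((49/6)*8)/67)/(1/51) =3332/67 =49.73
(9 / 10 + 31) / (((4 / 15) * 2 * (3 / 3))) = 957 / 16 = 59.81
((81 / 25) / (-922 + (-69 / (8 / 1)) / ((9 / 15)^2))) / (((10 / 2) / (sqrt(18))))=-5832 * sqrt(2) / 2837875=-0.00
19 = 19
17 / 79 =0.22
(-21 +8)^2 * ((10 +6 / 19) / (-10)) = -16562 / 95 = -174.34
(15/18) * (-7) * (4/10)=-7/3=-2.33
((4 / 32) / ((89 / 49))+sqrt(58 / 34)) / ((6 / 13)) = 637 / 4272+13 * sqrt(493) / 102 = 2.98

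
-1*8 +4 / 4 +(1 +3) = -3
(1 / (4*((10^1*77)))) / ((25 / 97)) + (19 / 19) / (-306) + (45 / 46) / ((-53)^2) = -1263464513 / 761135067000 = -0.00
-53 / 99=-0.54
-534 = -534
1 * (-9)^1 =-9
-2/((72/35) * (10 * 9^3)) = -7/52488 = -0.00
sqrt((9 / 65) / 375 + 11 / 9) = sqrt(1162226) / 975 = 1.11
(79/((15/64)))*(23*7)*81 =21978432/5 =4395686.40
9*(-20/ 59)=-180/ 59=-3.05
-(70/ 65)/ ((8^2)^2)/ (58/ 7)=-49/ 1544192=-0.00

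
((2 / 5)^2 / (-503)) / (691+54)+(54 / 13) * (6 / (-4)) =-758838427 / 121788875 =-6.23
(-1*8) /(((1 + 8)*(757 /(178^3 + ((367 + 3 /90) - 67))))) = -676806244 /102195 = -6622.69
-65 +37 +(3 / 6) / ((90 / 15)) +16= -143 / 12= -11.92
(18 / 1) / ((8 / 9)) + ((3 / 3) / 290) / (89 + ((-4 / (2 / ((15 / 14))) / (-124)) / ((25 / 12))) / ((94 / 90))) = 5331018719 / 263259680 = 20.25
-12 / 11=-1.09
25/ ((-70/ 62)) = -155/ 7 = -22.14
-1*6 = -6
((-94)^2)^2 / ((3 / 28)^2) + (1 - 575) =61210713298 / 9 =6801190366.44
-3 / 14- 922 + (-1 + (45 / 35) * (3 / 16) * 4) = -3689 / 4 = -922.25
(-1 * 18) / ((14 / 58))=-522 / 7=-74.57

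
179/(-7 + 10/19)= -3401/123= -27.65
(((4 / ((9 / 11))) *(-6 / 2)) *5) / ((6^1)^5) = -55 / 5832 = -0.01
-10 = -10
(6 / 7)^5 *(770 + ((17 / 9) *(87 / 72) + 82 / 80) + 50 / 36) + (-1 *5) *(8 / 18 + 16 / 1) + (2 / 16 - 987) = -4299940301 / 6050520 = -710.67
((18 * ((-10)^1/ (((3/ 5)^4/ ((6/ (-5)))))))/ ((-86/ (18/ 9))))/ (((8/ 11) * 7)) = -6875/ 903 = -7.61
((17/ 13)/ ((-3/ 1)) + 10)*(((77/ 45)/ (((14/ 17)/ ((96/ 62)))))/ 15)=558008/ 272025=2.05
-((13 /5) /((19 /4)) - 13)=1183 /95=12.45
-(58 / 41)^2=-3364 / 1681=-2.00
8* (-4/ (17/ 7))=-224/ 17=-13.18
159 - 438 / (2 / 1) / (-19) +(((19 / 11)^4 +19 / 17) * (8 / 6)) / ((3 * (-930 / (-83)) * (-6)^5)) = 1093465322397869 / 6412298565420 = 170.53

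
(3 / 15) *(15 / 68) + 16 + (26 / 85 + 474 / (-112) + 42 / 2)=33.12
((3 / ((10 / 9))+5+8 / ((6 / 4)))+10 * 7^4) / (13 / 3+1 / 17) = 12251747 / 2240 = 5469.53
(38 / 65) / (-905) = -0.00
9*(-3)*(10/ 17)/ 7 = -2.27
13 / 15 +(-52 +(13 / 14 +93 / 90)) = -1721 / 35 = -49.17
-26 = -26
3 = 3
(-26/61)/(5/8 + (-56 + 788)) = -0.00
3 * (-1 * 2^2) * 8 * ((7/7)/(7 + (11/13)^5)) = -5940688/460017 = -12.91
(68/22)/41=34/451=0.08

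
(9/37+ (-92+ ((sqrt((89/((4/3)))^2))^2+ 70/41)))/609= 35319911/4927216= 7.17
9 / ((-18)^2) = 1 / 36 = 0.03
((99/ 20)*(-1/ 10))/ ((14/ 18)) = -891/ 1400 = -0.64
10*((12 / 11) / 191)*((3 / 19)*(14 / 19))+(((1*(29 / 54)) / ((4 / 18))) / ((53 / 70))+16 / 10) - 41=-43657344631 / 1205952990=-36.20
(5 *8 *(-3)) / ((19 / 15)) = -1800 / 19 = -94.74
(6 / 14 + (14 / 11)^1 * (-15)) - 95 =-8752 / 77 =-113.66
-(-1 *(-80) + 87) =-167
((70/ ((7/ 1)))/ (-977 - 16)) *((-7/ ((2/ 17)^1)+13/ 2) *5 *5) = 13250/ 993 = 13.34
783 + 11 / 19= 14888 / 19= 783.58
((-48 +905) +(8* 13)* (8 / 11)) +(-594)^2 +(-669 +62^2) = 3926380 / 11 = 356943.64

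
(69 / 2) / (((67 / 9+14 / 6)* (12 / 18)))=5.29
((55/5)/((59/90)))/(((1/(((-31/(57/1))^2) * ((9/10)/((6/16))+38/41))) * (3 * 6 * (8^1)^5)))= 0.00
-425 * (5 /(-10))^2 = -106.25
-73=-73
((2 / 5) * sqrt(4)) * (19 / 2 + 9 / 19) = 7.98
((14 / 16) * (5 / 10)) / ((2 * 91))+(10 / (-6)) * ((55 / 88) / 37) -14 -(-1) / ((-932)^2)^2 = -15270598288496261 / 1088754543821568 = -14.03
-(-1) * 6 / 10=3 / 5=0.60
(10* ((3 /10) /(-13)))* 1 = -3 /13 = -0.23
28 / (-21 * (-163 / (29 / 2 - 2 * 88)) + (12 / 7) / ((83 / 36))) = -2627282 / 1918995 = -1.37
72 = 72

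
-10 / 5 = -2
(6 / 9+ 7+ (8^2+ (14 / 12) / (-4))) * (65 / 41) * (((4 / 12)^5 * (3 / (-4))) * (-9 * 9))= 37115 / 1312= 28.29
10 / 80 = 1 / 8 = 0.12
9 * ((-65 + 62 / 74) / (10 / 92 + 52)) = -327612 / 29563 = -11.08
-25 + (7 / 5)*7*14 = 112.20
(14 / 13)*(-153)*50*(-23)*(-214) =-527146200 / 13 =-40549707.69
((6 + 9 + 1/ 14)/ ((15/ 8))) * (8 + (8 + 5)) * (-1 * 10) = -1688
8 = 8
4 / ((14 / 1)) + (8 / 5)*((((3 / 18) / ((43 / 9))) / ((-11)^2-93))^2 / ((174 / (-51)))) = 60055367 / 210194320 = 0.29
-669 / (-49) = 669 / 49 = 13.65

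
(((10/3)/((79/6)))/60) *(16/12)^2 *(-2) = -32/2133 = -0.02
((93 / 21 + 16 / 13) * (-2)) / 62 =-515 / 2821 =-0.18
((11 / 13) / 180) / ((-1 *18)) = -11 / 42120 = -0.00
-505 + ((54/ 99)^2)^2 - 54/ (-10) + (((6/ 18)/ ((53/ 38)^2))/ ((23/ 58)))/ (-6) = -21265270710274/ 42565998915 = -499.58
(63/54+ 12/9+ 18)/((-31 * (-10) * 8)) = 41/4960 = 0.01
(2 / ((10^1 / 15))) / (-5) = -3 / 5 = -0.60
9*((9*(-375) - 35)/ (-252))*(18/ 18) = 1705/ 14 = 121.79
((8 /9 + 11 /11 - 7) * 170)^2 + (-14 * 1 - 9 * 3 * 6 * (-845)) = 72239356 /81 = 891843.90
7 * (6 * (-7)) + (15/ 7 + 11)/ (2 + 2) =-2035/ 7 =-290.71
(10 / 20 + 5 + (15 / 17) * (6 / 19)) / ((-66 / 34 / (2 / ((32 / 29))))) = -108257 / 20064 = -5.40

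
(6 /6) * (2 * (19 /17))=38 /17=2.24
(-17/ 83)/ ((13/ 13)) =-17/ 83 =-0.20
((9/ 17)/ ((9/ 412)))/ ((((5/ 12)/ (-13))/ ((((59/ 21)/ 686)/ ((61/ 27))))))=-17064216/ 12449185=-1.37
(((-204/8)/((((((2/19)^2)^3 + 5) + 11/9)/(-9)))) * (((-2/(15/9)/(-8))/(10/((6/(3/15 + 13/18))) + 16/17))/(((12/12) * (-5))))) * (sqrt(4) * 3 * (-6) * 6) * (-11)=-79481707831532259/74920581872500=-1060.88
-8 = -8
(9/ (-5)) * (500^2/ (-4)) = 112500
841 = 841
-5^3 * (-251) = 31375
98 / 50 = 49 / 25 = 1.96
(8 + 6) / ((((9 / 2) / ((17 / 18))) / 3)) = 238 / 27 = 8.81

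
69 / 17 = 4.06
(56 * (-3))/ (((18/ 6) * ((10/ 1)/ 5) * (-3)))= 9.33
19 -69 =-50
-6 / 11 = -0.55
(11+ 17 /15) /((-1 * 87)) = -182 /1305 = -0.14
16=16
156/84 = 1.86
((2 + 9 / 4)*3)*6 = 153 / 2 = 76.50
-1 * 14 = -14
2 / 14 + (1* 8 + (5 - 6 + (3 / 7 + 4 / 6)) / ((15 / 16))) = 371 / 45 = 8.24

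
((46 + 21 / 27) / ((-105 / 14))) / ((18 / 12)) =-1684 / 405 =-4.16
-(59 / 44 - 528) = 23173 / 44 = 526.66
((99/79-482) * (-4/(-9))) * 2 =-303832/711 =-427.33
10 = 10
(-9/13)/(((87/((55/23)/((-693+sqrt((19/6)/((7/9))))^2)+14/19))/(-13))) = 355740 * sqrt(798)/3350155538281483+4851982188747764/63652955227348177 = 0.08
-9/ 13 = -0.69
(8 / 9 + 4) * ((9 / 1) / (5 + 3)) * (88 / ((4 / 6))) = 726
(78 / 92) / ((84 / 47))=611 / 1288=0.47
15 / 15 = 1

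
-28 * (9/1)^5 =-1653372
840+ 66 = 906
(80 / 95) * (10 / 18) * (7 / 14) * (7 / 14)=20 / 171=0.12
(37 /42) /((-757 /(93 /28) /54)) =-30969 /148372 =-0.21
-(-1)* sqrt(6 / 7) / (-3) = -sqrt(42) / 21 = -0.31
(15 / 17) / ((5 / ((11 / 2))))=33 / 34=0.97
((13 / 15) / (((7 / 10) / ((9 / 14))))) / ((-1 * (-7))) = 39 / 343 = 0.11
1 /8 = 0.12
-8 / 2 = -4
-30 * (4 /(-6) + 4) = -100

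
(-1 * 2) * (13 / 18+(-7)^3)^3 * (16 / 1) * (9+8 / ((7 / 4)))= 88866325486780 / 5103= 17414525864.55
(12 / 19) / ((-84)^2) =1 / 11172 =0.00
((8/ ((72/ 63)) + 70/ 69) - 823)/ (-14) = 28117/ 483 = 58.21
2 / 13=0.15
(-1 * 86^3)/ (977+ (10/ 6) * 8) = -1908168/ 2971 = -642.26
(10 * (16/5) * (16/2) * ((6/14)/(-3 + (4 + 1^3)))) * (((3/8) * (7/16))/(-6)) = -3/2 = -1.50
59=59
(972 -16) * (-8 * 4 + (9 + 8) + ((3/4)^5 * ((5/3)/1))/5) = -3651681/256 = -14264.38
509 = 509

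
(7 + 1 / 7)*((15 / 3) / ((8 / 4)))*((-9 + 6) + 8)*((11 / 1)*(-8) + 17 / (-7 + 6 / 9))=-1076875 / 133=-8096.80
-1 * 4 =-4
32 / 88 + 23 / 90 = 613 / 990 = 0.62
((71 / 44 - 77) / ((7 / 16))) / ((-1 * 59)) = 13268 / 4543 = 2.92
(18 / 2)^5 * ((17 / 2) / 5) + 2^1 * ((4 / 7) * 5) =7027231 / 70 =100389.01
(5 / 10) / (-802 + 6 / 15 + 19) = -5 / 7826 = -0.00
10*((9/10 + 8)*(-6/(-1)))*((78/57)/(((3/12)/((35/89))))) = 21840/19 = 1149.47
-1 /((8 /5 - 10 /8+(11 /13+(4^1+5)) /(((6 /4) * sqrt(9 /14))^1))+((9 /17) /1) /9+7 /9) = 1877735340 /103835339191 - 3462451200 * sqrt(14) /103835339191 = -0.11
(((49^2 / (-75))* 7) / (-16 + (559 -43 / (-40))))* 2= -38416 / 46635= -0.82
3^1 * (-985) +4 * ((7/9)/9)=-239327/81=-2954.65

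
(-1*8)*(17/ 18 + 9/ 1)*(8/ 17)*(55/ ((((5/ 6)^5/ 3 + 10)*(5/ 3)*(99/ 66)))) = -326633472/ 4018885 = -81.27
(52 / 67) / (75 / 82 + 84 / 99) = 10824 / 24589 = 0.44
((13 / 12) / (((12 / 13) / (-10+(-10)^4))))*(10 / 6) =19540.62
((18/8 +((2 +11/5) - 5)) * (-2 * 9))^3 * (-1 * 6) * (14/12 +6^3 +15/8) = 93467257317/4000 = 23366814.33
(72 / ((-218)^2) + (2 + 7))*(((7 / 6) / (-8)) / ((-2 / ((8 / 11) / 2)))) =249543 / 1045528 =0.24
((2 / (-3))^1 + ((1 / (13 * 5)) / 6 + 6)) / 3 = 2081 / 1170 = 1.78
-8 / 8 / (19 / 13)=-13 / 19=-0.68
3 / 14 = 0.21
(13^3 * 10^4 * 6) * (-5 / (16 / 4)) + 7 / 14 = -329549999 / 2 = -164774999.50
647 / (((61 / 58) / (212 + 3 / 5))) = 39890138 / 305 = 130787.34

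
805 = 805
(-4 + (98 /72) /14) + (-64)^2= 294631 /72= 4092.10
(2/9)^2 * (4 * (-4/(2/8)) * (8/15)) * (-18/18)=2048/1215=1.69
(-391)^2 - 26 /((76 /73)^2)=441451051 /2888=152857.01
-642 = -642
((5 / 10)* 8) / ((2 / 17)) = 34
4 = 4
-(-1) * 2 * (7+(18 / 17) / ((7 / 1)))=1702 / 119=14.30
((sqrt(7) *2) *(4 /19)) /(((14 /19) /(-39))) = -156 *sqrt(7) /7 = -58.96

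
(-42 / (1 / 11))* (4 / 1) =-1848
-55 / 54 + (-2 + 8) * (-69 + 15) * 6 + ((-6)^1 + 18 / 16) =-421177 / 216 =-1949.89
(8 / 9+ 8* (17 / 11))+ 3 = 1609 / 99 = 16.25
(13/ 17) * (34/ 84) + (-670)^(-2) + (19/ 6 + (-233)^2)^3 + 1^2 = 27155195020503498497653/ 169684200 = 160033727480245.65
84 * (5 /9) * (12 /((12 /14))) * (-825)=-539000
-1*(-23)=23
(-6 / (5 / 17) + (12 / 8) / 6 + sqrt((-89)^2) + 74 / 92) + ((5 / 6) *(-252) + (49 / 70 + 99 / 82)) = -2610947 / 18860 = -138.44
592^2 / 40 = 43808 / 5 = 8761.60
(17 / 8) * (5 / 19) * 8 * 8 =680 / 19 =35.79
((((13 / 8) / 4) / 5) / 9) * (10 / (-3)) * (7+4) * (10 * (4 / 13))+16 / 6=89 / 54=1.65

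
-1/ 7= -0.14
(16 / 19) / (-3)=-16 / 57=-0.28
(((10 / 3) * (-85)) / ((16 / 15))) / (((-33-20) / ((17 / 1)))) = 36125 / 424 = 85.20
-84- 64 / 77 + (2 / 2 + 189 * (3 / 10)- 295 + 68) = -195681 / 770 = -254.13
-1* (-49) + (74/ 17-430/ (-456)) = 210451/ 3876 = 54.30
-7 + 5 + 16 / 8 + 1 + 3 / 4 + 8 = 39 / 4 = 9.75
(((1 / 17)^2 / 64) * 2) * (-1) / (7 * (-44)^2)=-0.00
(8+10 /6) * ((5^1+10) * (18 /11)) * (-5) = -13050 /11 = -1186.36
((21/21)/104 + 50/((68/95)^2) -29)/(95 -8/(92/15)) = 0.73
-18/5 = -3.60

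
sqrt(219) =14.80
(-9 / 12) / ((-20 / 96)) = 18 / 5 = 3.60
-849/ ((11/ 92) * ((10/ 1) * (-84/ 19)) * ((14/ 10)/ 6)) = 371013/ 539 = 688.34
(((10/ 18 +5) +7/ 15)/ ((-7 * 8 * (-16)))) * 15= 271/ 2688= 0.10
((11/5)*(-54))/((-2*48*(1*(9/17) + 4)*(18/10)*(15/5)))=17/336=0.05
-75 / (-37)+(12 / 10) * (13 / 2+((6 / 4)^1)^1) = 2151 / 185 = 11.63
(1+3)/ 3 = 4/ 3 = 1.33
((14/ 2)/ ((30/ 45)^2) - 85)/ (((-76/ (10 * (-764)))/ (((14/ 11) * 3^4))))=-149991345/ 209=-717661.94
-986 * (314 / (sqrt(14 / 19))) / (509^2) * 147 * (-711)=2311348662 * sqrt(266) / 259081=145502.59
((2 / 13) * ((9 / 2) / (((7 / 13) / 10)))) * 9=810 / 7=115.71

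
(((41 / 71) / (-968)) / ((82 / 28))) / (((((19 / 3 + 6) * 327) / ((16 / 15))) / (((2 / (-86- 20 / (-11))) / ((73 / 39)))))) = 364 / 532295888135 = 0.00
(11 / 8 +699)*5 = 28015 / 8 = 3501.88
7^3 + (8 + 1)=352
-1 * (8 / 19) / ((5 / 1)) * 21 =-168 / 95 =-1.77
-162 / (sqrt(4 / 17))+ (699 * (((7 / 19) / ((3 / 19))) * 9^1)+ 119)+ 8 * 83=15462 -81 * sqrt(17)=15128.03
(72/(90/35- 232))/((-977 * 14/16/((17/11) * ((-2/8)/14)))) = -612/60408887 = -0.00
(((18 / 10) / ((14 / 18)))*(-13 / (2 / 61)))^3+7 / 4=-265017539537087 / 343000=-772645887.86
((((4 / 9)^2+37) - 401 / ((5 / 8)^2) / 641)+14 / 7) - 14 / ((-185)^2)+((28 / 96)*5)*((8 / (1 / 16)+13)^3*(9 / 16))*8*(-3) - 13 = -313822587634705643 / 5686387920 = -55188388.84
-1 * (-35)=35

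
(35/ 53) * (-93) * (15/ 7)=-6975/ 53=-131.60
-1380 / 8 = -345 / 2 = -172.50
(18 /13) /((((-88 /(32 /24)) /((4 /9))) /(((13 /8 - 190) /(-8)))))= -137 /624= -0.22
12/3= 4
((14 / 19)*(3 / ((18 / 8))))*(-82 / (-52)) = 1148 / 741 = 1.55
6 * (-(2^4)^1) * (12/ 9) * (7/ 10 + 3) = -2368/ 5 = -473.60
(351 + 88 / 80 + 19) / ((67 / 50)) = 18555 / 67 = 276.94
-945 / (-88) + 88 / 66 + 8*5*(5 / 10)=8467 / 264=32.07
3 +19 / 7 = 5.71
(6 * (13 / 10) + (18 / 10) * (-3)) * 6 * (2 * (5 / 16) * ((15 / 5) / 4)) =27 / 4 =6.75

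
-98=-98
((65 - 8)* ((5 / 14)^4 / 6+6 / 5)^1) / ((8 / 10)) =26335919 / 307328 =85.69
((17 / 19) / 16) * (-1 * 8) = -17 / 38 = -0.45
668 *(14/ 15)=9352/ 15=623.47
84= 84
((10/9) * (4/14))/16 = 5/252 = 0.02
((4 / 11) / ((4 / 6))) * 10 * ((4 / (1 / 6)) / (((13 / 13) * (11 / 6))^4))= 1866240 / 161051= 11.59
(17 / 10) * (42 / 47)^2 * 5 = 14994 / 2209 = 6.79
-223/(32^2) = -223/1024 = -0.22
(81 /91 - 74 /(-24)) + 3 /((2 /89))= 150121 /1092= 137.47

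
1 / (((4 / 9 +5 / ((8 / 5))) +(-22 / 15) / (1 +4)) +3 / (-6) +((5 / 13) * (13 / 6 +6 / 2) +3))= 23400 / 181661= 0.13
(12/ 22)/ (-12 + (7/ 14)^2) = -24/ 517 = -0.05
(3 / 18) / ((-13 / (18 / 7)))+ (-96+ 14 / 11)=-94855 / 1001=-94.76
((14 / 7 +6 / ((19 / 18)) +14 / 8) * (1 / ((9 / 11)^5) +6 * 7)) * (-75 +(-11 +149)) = 4418575357 / 166212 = 26583.97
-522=-522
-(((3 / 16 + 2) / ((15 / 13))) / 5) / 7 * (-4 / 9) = 13 / 540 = 0.02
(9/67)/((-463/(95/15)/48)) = -2736/31021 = -0.09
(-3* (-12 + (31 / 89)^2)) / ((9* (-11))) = -94091 / 261393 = -0.36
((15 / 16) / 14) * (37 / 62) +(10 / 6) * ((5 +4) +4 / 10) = 654401 / 41664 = 15.71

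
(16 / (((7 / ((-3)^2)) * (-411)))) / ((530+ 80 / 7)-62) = -0.00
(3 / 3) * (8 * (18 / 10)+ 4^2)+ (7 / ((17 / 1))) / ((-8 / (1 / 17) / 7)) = 351179 / 11560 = 30.38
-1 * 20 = -20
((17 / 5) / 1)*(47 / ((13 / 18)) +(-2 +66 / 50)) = 355793 / 1625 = 218.95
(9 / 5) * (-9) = -81 / 5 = -16.20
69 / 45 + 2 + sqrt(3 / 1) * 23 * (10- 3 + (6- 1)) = 53 / 15 + 276 * sqrt(3) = 481.58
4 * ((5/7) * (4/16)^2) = 5/28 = 0.18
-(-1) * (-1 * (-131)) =131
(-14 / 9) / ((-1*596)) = 7 / 2682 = 0.00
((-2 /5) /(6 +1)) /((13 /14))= -4 /65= -0.06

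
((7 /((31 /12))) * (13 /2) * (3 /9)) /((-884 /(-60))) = 210 /527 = 0.40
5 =5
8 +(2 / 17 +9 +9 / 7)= 2190 / 119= 18.40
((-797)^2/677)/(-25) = -635209/16925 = -37.53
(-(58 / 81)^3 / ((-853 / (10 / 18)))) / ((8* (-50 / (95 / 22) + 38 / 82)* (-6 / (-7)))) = -94995155 / 30280814118054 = -0.00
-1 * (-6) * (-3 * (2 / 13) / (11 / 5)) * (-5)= 900 / 143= 6.29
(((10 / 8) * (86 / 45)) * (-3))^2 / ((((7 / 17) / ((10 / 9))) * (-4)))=-157165 / 4536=-34.65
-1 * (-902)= 902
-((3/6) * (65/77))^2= -4225/23716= -0.18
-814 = -814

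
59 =59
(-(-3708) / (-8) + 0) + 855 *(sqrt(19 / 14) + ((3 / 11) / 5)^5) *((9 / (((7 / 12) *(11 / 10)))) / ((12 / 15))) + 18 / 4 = -142298393463 / 310023175 + 577125 *sqrt(266) / 539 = 17004.13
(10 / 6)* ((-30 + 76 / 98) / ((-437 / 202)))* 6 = 2892640 / 21413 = 135.09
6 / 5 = 1.20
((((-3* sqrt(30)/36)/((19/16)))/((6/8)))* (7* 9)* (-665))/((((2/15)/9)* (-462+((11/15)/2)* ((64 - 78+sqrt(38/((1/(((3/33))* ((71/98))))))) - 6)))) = -165957120000* sqrt(30)/294365417 - 18522000* sqrt(445170)/3238019587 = -3091.76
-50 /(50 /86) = -86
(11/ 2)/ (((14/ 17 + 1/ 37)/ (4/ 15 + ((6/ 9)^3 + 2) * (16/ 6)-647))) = -1795113793/ 433350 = -4142.41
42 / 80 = 21 / 40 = 0.52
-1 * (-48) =48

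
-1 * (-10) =10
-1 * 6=-6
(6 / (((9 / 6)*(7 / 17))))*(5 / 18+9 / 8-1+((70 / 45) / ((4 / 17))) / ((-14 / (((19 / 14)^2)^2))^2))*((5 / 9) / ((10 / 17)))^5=14200270635290691985 / 2459548529521606656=5.77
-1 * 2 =-2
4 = 4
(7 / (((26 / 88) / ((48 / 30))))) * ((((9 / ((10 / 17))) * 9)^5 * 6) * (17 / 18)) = 2160170809393036671 / 203125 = 10634687061627.26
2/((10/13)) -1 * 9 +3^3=103/5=20.60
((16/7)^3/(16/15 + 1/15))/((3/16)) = 327680/5831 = 56.20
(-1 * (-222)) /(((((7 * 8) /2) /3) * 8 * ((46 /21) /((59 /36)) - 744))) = -2183 /545280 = -0.00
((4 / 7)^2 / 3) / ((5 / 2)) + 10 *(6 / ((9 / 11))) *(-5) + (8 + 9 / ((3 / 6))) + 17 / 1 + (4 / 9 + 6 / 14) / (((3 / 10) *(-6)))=-6431926 / 19845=-324.11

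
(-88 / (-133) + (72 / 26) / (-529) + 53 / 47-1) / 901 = 0.00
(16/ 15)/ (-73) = -16/ 1095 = -0.01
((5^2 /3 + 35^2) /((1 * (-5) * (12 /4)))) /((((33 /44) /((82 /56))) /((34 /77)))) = -1031560 /14553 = -70.88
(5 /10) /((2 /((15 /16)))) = 15 /64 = 0.23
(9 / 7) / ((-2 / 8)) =-36 / 7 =-5.14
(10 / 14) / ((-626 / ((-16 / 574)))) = 20 / 628817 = 0.00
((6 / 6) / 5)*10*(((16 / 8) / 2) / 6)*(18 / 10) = 3 / 5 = 0.60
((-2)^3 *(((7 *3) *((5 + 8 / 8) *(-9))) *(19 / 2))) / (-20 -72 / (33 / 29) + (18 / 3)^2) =-118503 / 65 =-1823.12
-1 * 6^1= -6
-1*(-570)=570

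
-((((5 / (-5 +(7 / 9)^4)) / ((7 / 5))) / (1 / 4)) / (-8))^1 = -164025 / 425656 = -0.39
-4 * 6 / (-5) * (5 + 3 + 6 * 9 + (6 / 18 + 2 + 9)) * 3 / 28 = 264 / 7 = 37.71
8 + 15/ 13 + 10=249/ 13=19.15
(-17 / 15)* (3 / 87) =-17 / 435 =-0.04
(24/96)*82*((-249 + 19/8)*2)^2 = 159601889/32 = 4987559.03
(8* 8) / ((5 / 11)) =704 / 5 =140.80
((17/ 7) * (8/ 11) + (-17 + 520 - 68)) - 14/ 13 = 436125/ 1001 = 435.69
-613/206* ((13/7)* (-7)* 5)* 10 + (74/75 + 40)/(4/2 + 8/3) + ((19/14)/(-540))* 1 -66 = 7307925991/3893400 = 1877.00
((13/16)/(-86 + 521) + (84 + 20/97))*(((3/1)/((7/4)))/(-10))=-56850541/3938200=-14.44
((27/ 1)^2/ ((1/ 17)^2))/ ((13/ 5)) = 1053405/ 13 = 81031.15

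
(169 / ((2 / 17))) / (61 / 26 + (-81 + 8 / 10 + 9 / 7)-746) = -1307215 / 748537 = -1.75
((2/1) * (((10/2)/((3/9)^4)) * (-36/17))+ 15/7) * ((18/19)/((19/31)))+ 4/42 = -341257736/128877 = -2647.93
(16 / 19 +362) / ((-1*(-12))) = 1149 / 38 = 30.24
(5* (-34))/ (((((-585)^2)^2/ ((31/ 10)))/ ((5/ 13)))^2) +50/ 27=1717116908595103335921163/ 927243130641355801406250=1.85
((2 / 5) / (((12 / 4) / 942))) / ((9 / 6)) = 1256 / 15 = 83.73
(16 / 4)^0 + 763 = 764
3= 3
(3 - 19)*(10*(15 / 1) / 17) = -2400 / 17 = -141.18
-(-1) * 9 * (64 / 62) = 288 / 31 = 9.29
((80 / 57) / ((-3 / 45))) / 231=-400 / 4389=-0.09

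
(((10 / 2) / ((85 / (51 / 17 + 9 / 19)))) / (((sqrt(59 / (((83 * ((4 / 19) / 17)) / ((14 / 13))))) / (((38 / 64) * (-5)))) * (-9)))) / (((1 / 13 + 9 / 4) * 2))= 65 * sqrt(287875042) / 598694712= 0.00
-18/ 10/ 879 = -3/ 1465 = -0.00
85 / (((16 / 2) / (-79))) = -6715 / 8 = -839.38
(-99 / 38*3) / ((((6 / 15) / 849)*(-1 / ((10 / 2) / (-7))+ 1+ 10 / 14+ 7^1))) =-14708925 / 8968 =-1640.16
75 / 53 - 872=-46141 / 53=-870.58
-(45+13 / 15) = -688 / 15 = -45.87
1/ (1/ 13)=13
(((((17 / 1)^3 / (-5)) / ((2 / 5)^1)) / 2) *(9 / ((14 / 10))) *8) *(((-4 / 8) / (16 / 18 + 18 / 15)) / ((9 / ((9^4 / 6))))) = 2417564475 / 1316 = 1837055.07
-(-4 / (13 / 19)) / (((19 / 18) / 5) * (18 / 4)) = 80 / 13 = 6.15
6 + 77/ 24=221/ 24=9.21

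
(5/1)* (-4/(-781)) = 20/781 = 0.03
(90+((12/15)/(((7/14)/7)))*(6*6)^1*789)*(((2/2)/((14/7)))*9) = 7159833/5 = 1431966.60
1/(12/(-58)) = -29/6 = -4.83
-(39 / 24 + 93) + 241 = 146.38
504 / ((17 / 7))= 3528 / 17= 207.53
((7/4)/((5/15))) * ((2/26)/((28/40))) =15/26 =0.58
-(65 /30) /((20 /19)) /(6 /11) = -2717 /720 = -3.77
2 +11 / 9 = 29 / 9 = 3.22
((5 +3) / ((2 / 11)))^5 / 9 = 164916224 / 9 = 18324024.89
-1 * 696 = -696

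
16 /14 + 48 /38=320 /133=2.41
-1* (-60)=60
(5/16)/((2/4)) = 5/8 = 0.62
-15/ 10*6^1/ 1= -9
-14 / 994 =-1 / 71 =-0.01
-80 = -80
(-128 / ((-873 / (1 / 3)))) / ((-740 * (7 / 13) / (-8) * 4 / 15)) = 832 / 226107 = 0.00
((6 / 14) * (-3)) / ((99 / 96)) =-96 / 77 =-1.25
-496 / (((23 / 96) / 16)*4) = -190464 / 23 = -8281.04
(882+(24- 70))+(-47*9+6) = 419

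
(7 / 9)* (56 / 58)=196 / 261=0.75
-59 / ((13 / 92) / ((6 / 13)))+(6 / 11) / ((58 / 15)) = -10381587 / 53911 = -192.57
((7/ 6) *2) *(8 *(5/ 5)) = 56/ 3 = 18.67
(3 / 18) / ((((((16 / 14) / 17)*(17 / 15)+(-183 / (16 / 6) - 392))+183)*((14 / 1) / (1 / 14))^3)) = -5 / 62694412592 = -0.00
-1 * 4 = -4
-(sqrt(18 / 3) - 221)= 218.55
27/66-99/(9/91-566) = 661671/1132934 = 0.58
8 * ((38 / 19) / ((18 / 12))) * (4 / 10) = 64 / 15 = 4.27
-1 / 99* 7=-7 / 99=-0.07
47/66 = 0.71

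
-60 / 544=-15 / 136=-0.11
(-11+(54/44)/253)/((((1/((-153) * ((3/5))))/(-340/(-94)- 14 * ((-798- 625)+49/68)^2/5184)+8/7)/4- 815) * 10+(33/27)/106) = 125685932811550394913/93130142098996644811037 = 0.00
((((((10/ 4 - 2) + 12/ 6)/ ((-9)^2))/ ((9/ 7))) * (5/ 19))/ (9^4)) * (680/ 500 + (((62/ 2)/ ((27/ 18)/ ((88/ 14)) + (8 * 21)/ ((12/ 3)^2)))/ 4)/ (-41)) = 0.00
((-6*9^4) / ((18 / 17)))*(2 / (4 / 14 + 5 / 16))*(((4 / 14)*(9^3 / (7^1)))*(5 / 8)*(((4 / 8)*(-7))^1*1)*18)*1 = 9757256760 / 67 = 145630697.91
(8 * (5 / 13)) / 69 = 0.04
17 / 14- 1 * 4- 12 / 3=-95 / 14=-6.79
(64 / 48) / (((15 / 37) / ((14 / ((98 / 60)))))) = 592 / 21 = 28.19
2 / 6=1 / 3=0.33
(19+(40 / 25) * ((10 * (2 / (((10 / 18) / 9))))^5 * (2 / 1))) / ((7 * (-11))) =-57127475626079 / 385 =-148383053574.23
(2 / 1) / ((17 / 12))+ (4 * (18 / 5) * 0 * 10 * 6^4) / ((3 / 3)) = 24 / 17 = 1.41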